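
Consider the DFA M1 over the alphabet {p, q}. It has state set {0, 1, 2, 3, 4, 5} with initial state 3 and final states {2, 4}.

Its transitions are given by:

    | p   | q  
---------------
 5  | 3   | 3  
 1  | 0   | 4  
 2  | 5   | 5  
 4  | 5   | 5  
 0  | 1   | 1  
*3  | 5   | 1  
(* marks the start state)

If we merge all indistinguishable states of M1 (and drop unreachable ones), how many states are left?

5

First remove the unreachable states {2}; 5 states remain.
Initial partition by acceptance: {4} | {0,1,3,5}.
On input q, block {0,1,3,5} splits into {0,3,5} and {1}.
Split {0,3,5} by δ(·,p) → {3,5} and {0}.
Refine {3,5} on symbol q: members go to different blocks, giving {3} and {5}.
No further refinement is possible. Final partition (5 blocks): {4} | {3} | {1} | {0} | {5}.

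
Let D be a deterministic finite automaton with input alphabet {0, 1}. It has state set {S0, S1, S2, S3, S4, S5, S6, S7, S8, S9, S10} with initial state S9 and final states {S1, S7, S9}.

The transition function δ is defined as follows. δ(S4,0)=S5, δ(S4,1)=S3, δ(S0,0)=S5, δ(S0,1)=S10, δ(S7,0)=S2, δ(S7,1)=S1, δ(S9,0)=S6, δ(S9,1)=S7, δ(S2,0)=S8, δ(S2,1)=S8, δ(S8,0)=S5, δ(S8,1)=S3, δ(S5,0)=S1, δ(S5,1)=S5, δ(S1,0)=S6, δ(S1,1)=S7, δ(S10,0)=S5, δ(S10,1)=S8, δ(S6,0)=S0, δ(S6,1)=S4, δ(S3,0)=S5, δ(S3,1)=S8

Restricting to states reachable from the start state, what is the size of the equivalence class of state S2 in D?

2

P0 = {S1,S7,S9} | {S0,S2,S3,S4,S5,S6,S8,S10}.
Split {S0,S2,S3,S4,S5,S6,S8,S10} by δ(·,0) → {S0,S2,S3,S4,S6,S8,S10} and {S5}.
Refine {S0,S2,S3,S4,S6,S8,S10} on symbol 0: members go to different blocks, giving {S0,S3,S4,S8,S10} and {S2,S6}.
No further refinement is possible. Final partition (4 blocks): {S1,S7,S9} | {S0,S3,S4,S8,S10} | {S5} | {S2,S6}.
The equivalence class containing S2 is {S2,S6}, of size 2.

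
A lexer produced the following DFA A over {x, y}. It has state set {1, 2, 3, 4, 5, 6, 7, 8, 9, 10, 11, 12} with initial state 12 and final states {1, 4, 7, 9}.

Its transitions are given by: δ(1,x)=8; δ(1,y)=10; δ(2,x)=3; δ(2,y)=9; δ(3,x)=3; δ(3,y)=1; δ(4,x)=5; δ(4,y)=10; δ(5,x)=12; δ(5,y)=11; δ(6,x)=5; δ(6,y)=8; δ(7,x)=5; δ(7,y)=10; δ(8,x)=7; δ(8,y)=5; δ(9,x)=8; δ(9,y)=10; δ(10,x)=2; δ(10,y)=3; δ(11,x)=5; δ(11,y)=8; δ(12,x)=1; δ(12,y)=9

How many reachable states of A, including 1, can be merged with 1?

2

First remove the unreachable states {4,6}; 10 states remain.
Start with accepting vs non-accepting: {1,7,9} | {2,3,5,8,10,11,12}.
On input x, block {2,3,5,8,10,11,12} splits into {2,3,5,10,11} and {8,12}.
Split {1,7,9} by δ(·,x) → {1,9} and {7}.
Split {2,3,5,10,11} by δ(·,x) → {2,3,10,11} and {5}.
Refine {2,3,10,11} on symbol x: members go to different blocks, giving {2,3,10} and {11}.
Split {2,3,10} by δ(·,y) → {2,3} and {10}.
Refine {8,12} on symbol x: members go to different blocks, giving {8} and {12}.
Stable partition: {1,9} | {2,3} | {8} | {7} | {5} | {11} | {10} | {12} — 8 equivalence classes.
State 1 belongs to the block {1,9}, which has 2 states.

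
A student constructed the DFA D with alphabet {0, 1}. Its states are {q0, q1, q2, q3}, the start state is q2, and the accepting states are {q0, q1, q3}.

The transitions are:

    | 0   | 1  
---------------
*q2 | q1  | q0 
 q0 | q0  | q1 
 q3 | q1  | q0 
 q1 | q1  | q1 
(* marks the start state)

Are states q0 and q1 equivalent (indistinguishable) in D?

Yes

First remove the unreachable states {q3}; 3 states remain.
Start with accepting vs non-accepting: {q0,q1} | {q2}.
No further refinement is possible. Final partition (2 blocks): {q0,q1} | {q2}.
q0 and q1 lie in the same block of the stable partition, so they are equivalent — no string distinguishes them.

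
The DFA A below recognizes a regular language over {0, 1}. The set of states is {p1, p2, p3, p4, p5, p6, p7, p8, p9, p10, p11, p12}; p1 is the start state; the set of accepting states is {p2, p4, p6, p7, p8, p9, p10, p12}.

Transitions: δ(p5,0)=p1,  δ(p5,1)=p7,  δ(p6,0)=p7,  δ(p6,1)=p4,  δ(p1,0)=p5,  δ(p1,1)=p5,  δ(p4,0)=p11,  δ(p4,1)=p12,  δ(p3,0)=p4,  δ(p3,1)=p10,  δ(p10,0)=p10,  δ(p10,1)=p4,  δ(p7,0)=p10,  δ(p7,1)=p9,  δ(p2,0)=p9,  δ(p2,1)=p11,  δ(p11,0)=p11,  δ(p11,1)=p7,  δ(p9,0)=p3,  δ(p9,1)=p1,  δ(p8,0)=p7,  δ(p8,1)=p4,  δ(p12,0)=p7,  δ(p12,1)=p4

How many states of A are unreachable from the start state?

No path from p1 leads to p2, p6, p8; the other 9 states are all reachable.

3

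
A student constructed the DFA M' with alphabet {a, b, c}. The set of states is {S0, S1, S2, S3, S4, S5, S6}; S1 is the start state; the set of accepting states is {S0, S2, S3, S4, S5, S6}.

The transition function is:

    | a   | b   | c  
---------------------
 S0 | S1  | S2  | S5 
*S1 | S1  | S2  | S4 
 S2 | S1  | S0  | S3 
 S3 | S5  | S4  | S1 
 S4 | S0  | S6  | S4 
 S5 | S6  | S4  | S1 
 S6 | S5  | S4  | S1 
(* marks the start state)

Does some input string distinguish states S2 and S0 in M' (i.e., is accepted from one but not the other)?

All states are reachable from the start state.
P0 = {S0,S2,S3,S4,S5,S6} | {S1}.
On input a, block {S0,S2,S3,S4,S5,S6} splits into {S3,S4,S5,S6} and {S0,S2}.
On input a, block {S3,S4,S5,S6} splits into {S3,S5,S6} and {S4}.
The partition is now stable with 4 blocks: {S3,S5,S6} | {S1} | {S0,S2} | {S4}.
S2 and S0 lie in the same block of the stable partition, so they are equivalent — no string distinguishes them.

No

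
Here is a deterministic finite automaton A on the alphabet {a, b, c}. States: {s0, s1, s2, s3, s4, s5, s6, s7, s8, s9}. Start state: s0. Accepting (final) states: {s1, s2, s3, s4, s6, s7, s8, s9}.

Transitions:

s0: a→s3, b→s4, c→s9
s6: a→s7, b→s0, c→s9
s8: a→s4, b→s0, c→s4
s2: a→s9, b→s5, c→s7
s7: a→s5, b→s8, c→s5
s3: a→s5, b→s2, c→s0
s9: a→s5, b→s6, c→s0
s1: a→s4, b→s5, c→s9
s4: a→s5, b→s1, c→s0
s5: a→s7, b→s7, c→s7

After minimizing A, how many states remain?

3

Initial partition by acceptance: {s1,s2,s3,s4,s6,s7,s8,s9} | {s0,s5}.
Split {s1,s2,s3,s4,s6,s7,s8,s9} by δ(·,a) → {s1,s2,s6,s8} and {s3,s4,s7,s9}.
The partition is now stable with 3 blocks: {s1,s2,s6,s8} | {s0,s5} | {s3,s4,s7,s9}.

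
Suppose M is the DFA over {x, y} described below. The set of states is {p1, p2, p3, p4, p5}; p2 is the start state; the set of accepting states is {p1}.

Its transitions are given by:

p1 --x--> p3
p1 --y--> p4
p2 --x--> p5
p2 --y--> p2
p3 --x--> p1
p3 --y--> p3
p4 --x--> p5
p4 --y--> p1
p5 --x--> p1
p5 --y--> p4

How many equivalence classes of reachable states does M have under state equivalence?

All states are reachable from the start state.
Initial partition by acceptance: {p1} | {p2,p3,p4,p5}.
Split {p2,p3,p4,p5} by δ(·,x) → {p2,p4} and {p3,p5}.
Refine {p2,p4} on symbol y: members go to different blocks, giving {p2} and {p4}.
On input y, block {p3,p5} splits into {p3} and {p5}.
The partition is now stable with 5 blocks: {p1} | {p2} | {p3} | {p4} | {p5}.

5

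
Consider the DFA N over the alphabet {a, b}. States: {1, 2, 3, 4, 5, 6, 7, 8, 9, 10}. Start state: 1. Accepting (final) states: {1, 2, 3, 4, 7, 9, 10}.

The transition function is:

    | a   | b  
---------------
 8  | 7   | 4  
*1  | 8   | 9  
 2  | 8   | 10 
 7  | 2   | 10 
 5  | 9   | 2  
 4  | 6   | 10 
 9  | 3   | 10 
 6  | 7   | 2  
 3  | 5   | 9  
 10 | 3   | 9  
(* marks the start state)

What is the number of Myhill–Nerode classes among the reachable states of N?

3

Every state is reachable, so we keep all 10.
P0 = {1,2,3,4,7,9,10} | {5,6,8}.
Refine {1,2,3,4,7,9,10} on symbol a: members go to different blocks, giving {1,2,3,4} and {7,9,10}.
Stable partition: {1,2,3,4} | {5,6,8} | {7,9,10} — 3 equivalence classes.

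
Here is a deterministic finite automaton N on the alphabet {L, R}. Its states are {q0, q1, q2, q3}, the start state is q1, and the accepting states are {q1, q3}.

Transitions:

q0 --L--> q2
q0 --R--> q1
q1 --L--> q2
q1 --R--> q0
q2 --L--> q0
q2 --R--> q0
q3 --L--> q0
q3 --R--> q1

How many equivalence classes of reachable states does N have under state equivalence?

3

Reachable states from the start: {q0,q1,q2}. Unreachable: {q3} — drop them.
Initial partition by acceptance: {q1} | {q0,q2}.
Refine {q0,q2} on symbol R: members go to different blocks, giving {q0} and {q2}.
Stable partition: {q1} | {q0} | {q2} — 3 equivalence classes.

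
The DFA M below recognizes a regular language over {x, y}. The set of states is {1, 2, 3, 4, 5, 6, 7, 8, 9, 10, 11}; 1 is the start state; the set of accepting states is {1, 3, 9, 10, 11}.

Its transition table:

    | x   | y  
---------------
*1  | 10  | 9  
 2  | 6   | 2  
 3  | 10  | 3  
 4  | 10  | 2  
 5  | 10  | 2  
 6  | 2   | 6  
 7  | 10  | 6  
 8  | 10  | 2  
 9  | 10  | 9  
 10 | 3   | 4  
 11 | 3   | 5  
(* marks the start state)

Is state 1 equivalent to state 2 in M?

Reachable states from the start: {1,2,3,4,6,9,10}. Unreachable: {5,7,8,11} — drop them.
Initial partition by acceptance: {1,3,9,10} | {2,4,6}.
Refine {1,3,9,10} on symbol y: members go to different blocks, giving {1,3,9} and {10}.
Split {2,4,6} by δ(·,x) → {2,6} and {4}.
No further refinement is possible. Final partition (4 blocks): {1,3,9} | {2,6} | {10} | {4}.
1 and 2 end up in different blocks, so they are distinguishable. For instance, the string 'ε' is accepted from only 1.

No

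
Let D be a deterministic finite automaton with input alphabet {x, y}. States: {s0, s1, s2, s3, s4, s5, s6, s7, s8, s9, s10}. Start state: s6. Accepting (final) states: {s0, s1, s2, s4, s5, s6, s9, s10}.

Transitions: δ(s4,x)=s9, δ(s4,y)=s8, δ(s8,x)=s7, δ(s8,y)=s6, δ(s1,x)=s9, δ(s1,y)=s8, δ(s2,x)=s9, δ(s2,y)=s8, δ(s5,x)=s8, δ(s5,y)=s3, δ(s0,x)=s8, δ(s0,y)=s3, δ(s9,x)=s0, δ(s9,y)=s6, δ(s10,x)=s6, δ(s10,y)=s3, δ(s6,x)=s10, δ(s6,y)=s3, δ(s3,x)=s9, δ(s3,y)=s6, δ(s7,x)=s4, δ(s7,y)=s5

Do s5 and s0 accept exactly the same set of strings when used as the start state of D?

First remove the unreachable states {s1,s2}; 9 states remain.
Initial partition by acceptance: {s0,s4,s5,s6,s9,s10} | {s3,s7,s8}.
Split {s0,s4,s5,s6,s9,s10} by δ(·,x) → {s4,s6,s9,s10} and {s0,s5}.
Split {s4,s6,s9,s10} by δ(·,x) → {s4,s6,s10} and {s9}.
Refine {s4,s6,s10} on symbol x: members go to different blocks, giving {s6,s10} and {s4}.
On input x, block {s3,s7,s8} splits into {s3} and {s7} and {s8}.
No further refinement is possible. Final partition (7 blocks): {s6,s10} | {s3} | {s0,s5} | {s9} | {s4} | {s7} | {s8}.
s5 and s0 lie in the same block of the stable partition, so they are equivalent — no string distinguishes them.

Yes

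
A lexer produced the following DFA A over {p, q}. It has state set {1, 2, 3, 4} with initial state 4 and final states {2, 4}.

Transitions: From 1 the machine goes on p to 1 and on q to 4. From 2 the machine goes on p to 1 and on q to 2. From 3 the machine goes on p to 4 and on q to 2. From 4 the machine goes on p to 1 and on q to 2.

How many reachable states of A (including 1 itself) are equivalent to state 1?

States {3} cannot be reached from the start state, so discard them.
P0 = {2,4} | {1}.
Stable partition: {2,4} | {1} — 2 equivalence classes.
The equivalence class containing 1 is {1}, of size 1.

1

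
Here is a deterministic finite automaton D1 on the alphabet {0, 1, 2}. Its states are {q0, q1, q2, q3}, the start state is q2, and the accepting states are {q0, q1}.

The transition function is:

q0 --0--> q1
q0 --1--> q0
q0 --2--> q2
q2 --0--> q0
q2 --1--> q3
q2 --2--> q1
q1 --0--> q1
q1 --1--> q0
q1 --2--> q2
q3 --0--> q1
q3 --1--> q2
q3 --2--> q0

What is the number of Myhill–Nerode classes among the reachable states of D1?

2

Every state is reachable, so we keep all 4.
Start with accepting vs non-accepting: {q0,q1} | {q2,q3}.
No further refinement is possible. Final partition (2 blocks): {q0,q1} | {q2,q3}.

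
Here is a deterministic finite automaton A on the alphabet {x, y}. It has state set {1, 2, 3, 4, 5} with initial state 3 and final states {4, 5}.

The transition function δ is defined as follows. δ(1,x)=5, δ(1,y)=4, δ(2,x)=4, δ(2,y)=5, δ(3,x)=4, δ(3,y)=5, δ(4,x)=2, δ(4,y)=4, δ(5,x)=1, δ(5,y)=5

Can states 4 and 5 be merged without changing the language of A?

Yes

Every state is reachable, so we keep all 5.
Initial partition by acceptance: {4,5} | {1,2,3}.
Stable partition: {4,5} | {1,2,3} — 2 equivalence classes.
4 and 5 lie in the same block of the stable partition, so they are equivalent — no string distinguishes them.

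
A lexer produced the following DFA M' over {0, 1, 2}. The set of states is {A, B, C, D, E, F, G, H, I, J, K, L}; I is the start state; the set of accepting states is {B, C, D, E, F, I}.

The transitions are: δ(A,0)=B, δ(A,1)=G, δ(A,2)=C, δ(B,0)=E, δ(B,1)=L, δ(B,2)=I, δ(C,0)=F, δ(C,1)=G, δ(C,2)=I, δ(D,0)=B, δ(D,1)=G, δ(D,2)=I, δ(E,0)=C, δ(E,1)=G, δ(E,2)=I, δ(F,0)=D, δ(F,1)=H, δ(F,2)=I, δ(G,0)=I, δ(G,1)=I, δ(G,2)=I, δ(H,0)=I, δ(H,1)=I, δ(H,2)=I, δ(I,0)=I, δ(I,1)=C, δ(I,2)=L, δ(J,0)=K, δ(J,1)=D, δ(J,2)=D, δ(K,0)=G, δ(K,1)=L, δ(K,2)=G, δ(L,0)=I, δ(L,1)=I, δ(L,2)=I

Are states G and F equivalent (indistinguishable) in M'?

No

Reachable states from the start: {B,C,D,E,F,G,H,I,L}. Unreachable: {A,J,K} — drop them.
P0 = {B,C,D,E,F,I} | {G,H,L}.
Refine {B,C,D,E,F,I} on symbol 1: members go to different blocks, giving {B,C,D,E,F} and {I}.
The partition is now stable with 3 blocks: {B,C,D,E,F} | {G,H,L} | {I}.
G and F end up in different blocks, so they are distinguishable. For instance, the string 'ε' is accepted from only F.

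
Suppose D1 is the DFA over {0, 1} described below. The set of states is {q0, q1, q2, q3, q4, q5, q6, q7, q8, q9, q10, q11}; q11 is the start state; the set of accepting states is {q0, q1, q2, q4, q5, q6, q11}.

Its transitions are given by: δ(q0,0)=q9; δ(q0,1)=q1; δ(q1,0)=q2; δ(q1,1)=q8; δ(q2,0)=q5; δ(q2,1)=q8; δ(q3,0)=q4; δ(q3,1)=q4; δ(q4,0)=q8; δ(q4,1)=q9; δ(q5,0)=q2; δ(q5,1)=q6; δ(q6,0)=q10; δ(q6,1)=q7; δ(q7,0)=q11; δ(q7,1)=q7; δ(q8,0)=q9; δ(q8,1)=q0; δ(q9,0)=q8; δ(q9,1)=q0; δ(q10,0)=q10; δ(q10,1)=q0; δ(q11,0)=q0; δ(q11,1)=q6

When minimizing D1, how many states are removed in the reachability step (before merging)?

Starting at q11 and following transitions, the reachable set is {q0, q1, q2, q5, q6, q7, q8, q9, q10, q11}. That leaves q3, q4 unreachable — 2 in total.

2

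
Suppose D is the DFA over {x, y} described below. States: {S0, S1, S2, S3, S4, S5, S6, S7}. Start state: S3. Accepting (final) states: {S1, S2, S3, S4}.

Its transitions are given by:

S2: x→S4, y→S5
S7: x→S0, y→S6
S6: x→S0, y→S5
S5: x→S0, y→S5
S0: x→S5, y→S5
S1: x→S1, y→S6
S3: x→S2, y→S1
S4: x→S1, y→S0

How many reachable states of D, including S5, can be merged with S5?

Reachable states from the start: {S0,S1,S2,S3,S4,S5,S6}. Unreachable: {S7} — drop them.
Start with accepting vs non-accepting: {S1,S2,S3,S4} | {S0,S5,S6}.
Split {S1,S2,S3,S4} by δ(·,y) → {S1,S2,S4} and {S3}.
The partition is now stable with 3 blocks: {S1,S2,S4} | {S0,S5,S6} | {S3}.
The equivalence class containing S5 is {S0,S5,S6}, of size 3.

3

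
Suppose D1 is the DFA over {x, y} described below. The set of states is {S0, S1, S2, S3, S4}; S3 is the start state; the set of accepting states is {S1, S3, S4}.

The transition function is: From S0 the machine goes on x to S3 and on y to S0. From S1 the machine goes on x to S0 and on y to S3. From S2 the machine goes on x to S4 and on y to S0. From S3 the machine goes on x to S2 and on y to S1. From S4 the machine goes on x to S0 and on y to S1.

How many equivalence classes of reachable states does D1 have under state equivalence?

2

P0 = {S1,S3,S4} | {S0,S2}.
No further refinement is possible. Final partition (2 blocks): {S1,S3,S4} | {S0,S2}.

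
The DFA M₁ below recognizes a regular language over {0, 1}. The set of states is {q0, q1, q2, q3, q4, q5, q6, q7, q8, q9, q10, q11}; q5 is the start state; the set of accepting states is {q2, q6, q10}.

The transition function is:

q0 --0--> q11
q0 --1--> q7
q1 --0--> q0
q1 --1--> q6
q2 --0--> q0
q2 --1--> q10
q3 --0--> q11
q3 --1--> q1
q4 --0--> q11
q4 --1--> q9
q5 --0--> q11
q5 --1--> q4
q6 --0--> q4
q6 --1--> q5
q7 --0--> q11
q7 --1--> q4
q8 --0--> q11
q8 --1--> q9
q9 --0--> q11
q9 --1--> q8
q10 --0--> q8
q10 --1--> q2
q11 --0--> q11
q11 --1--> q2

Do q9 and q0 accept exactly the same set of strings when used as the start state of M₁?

Yes

States {q1,q3,q6} cannot be reached from the start state, so discard them.
P0 = {q2,q10} | {q0,q4,q5,q7,q8,q9,q11}.
Refine {q0,q4,q5,q7,q8,q9,q11} on symbol 1: members go to different blocks, giving {q0,q4,q5,q7,q8,q9} and {q11}.
The partition is now stable with 3 blocks: {q2,q10} | {q0,q4,q5,q7,q8,q9} | {q11}.
q9 and q0 lie in the same block of the stable partition, so they are equivalent — no string distinguishes them.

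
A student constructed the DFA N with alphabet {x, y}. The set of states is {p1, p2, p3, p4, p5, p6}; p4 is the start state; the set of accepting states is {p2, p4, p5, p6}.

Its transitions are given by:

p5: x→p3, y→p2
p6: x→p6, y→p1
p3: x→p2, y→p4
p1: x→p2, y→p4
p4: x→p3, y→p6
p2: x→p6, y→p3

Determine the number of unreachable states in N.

1

BFS from p4 reaches {p1, p2, p3, p4, p6}; the 1 state(s) p5 are never visited.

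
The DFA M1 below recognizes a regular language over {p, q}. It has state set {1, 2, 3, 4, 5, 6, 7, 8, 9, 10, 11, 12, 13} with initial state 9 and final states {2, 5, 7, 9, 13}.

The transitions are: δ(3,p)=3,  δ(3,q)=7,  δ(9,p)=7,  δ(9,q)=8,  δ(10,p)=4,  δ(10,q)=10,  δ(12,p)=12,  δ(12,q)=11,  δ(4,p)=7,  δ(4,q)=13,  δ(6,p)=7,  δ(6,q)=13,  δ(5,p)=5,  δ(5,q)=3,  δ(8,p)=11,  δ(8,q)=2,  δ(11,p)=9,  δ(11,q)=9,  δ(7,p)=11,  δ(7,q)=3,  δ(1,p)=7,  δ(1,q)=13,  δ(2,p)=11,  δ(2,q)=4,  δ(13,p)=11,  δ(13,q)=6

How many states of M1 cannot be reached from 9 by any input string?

4

BFS from 9 reaches {2, 3, 4, 6, 7, 8, 9, 11, 13}; the 4 state(s) 1, 5, 10, 12 are never visited.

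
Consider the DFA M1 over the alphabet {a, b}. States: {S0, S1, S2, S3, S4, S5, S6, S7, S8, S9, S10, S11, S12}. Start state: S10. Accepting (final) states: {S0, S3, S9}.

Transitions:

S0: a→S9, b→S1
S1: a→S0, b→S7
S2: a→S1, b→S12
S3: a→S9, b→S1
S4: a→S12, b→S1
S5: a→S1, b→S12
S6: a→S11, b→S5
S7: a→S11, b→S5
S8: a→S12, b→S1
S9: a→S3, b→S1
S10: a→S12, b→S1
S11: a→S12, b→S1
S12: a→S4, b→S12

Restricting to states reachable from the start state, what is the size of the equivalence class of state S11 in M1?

Reachable states from the start: {S0,S1,S3,S4,S5,S7,S9,S10,S11,S12}. Unreachable: {S2,S6,S8} — drop them.
Start with accepting vs non-accepting: {S0,S3,S9} | {S1,S4,S5,S7,S10,S11,S12}.
On input a, block {S1,S4,S5,S7,S10,S11,S12} splits into {S4,S5,S7,S10,S11,S12} and {S1}.
On input a, block {S4,S5,S7,S10,S11,S12} splits into {S4,S7,S10,S11,S12} and {S5}.
On input b, block {S4,S7,S10,S11,S12} splits into {S4,S10,S11} and {S7} and {S12}.
The partition is now stable with 6 blocks: {S0,S3,S9} | {S4,S10,S11} | {S1} | {S5} | {S7} | {S12}.
State S11 belongs to the block {S4,S10,S11}, which has 3 states.

3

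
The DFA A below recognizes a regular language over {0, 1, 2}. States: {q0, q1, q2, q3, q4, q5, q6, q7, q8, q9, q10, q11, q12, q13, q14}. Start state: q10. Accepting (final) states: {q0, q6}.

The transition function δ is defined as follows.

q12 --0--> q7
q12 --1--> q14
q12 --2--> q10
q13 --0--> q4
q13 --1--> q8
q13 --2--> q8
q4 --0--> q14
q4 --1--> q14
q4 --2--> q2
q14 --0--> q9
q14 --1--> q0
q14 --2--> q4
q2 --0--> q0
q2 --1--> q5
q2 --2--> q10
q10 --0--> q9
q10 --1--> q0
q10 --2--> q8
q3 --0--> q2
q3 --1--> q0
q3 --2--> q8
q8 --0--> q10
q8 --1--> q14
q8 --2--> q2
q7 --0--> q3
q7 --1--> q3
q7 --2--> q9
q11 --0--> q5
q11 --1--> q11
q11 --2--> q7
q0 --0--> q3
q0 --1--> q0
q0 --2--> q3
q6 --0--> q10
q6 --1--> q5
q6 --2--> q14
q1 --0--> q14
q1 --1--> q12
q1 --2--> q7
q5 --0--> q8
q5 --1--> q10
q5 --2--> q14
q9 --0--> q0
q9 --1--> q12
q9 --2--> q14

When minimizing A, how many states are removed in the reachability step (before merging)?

4

No path from q10 leads to q1, q6, q11, q13; the other 11 states are all reachable.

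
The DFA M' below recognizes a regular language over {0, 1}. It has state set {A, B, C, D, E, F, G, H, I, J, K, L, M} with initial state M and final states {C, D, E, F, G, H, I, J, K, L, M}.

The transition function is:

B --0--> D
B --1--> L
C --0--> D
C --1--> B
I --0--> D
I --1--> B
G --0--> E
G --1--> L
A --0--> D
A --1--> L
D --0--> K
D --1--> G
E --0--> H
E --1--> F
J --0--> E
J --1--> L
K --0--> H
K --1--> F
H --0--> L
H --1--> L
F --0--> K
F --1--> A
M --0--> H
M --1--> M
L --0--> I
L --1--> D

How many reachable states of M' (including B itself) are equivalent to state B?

First remove the unreachable states {C,J}; 11 states remain.
P0 = {D,E,F,G,H,I,K,L,M} | {A,B}.
On input 1, block {D,E,F,G,H,I,K,L,M} splits into {D,E,G,H,K,L,M} and {F,I}.
Split {D,E,G,H,K,L,M} by δ(·,0) → {D,E,G,H,K,M} and {L}.
Refine {D,E,G,H,K,M} on symbol 0: members go to different blocks, giving {D,E,G,K,M} and {H}.
On input 0, block {D,E,G,K,M} splits into {E,K,M} and {D,G}.
On input 1, block {E,K,M} splits into {E,K} and {M}.
Split {F,I} by δ(·,0) → {F} and {I}.
Split {D,G} by δ(·,1) → {D} and {G}.
Stable partition: {E,K} | {A,B} | {F} | {L} | {H} | {D} | {M} | {I} | {G} — 9 equivalence classes.
State B belongs to the block {A,B}, which has 2 states.

2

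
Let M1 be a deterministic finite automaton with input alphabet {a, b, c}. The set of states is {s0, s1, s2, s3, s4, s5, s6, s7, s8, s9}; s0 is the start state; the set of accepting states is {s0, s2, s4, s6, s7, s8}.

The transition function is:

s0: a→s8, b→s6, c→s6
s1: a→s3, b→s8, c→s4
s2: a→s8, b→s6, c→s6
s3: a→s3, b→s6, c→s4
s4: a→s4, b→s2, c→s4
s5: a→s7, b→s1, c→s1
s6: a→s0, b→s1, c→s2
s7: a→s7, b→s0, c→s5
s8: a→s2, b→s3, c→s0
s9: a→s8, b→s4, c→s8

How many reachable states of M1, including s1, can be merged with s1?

2

States {s5,s7,s9} cannot be reached from the start state, so discard them.
Initial partition by acceptance: {s0,s2,s4,s6,s8} | {s1,s3}.
Refine {s0,s2,s4,s6,s8} on symbol b: members go to different blocks, giving {s0,s2,s4} and {s6,s8}.
On input a, block {s0,s2,s4} splits into {s0,s2} and {s4}.
The partition is now stable with 4 blocks: {s0,s2} | {s1,s3} | {s6,s8} | {s4}.
The equivalence class containing s1 is {s1,s3}, of size 2.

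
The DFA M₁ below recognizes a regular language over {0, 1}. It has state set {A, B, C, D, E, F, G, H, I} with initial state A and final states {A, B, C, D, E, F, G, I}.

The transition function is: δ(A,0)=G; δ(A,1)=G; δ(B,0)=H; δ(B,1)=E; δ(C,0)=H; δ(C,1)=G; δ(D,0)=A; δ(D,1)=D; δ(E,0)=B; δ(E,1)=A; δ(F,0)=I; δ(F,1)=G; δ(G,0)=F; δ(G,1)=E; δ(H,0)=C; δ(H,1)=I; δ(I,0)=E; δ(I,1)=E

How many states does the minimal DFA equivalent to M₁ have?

First remove the unreachable states {D}; 8 states remain.
Start with accepting vs non-accepting: {A,B,C,E,F,G,I} | {H}.
Refine {A,B,C,E,F,G,I} on symbol 0: members go to different blocks, giving {A,E,F,G,I} and {B,C}.
Split {A,E,F,G,I} by δ(·,0) → {A,F,G,I} and {E}.
Split {A,F,G,I} by δ(·,0) → {A,F,G} and {I}.
On input 0, block {A,F,G} splits into {A,G} and {F}.
Split {A,G} by δ(·,0) → {A} and {G}.
On input 1, block {B,C} splits into {B} and {C}.
The partition is now stable with 8 blocks: {A} | {H} | {B} | {E} | {I} | {F} | {G} | {C}.

8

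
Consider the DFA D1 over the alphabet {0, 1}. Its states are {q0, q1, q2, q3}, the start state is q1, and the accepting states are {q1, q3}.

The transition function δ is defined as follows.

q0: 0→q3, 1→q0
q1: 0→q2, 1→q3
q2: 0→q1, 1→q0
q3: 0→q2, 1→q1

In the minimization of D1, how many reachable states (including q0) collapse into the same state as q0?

2

Every state is reachable, so we keep all 4.
P0 = {q1,q3} | {q0,q2}.
Stable partition: {q1,q3} | {q0,q2} — 2 equivalence classes.
The equivalence class containing q0 is {q0,q2}, of size 2.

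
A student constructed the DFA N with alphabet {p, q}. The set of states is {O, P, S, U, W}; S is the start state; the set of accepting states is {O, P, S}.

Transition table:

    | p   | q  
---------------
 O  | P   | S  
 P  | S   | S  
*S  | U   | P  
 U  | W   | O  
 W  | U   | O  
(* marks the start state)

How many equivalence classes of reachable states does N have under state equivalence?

Every state is reachable, so we keep all 5.
P0 = {O,P,S} | {U,W}.
Refine {O,P,S} on symbol p: members go to different blocks, giving {O,P} and {S}.
Refine {O,P} on symbol p: members go to different blocks, giving {P} and {O}.
No further refinement is possible. Final partition (4 blocks): {P} | {U,W} | {S} | {O}.

4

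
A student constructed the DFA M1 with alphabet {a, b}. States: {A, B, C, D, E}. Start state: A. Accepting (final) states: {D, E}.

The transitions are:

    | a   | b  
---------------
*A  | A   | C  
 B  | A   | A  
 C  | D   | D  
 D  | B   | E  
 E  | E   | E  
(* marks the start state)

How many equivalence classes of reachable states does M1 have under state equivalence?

Initial partition by acceptance: {D,E} | {A,B,C}.
Refine {D,E} on symbol a: members go to different blocks, giving {D} and {E}.
Refine {A,B,C} on symbol a: members go to different blocks, giving {A,B} and {C}.
On input b, block {A,B} splits into {A} and {B}.
No further refinement is possible. Final partition (5 blocks): {D} | {A} | {E} | {C} | {B}.

5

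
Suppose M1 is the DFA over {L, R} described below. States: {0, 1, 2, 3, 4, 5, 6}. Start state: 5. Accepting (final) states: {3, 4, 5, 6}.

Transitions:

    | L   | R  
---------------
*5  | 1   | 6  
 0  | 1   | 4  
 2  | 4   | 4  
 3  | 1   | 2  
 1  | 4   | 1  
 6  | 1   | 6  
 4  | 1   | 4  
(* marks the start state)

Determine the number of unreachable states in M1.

BFS from 5 reaches {1, 4, 5, 6}; the 3 state(s) 0, 2, 3 are never visited.

3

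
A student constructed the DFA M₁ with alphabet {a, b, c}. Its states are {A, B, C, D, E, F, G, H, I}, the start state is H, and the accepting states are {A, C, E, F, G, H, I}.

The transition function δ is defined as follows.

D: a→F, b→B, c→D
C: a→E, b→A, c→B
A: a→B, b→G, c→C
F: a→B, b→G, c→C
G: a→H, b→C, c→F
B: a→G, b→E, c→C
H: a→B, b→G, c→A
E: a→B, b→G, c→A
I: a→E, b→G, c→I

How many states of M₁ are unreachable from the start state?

2

Starting at H and following transitions, the reachable set is {A, B, C, E, F, G, H}. That leaves D, I unreachable — 2 in total.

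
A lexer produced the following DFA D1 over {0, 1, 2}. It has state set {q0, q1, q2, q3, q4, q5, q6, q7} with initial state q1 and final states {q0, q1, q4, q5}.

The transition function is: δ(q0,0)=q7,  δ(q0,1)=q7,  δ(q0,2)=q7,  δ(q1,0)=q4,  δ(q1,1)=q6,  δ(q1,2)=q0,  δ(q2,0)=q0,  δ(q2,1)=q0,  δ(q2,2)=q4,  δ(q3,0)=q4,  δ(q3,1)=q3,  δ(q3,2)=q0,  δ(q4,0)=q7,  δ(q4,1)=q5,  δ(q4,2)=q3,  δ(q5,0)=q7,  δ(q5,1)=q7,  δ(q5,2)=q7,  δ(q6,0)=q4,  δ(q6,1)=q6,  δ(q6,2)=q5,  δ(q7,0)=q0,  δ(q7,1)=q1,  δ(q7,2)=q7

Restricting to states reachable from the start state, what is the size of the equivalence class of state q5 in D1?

2

Reachable states from the start: {q0,q1,q3,q4,q5,q6,q7}. Unreachable: {q2} — drop them.
P0 = {q0,q1,q4,q5} | {q3,q6,q7}.
Refine {q0,q1,q4,q5} on symbol 0: members go to different blocks, giving {q0,q4,q5} and {q1}.
Refine {q0,q4,q5} on symbol 1: members go to different blocks, giving {q0,q5} and {q4}.
Split {q3,q6,q7} by δ(·,0) → {q3,q6} and {q7}.
Stable partition: {q0,q5} | {q3,q6} | {q1} | {q4} | {q7} — 5 equivalence classes.
The equivalence class containing q5 is {q0,q5}, of size 2.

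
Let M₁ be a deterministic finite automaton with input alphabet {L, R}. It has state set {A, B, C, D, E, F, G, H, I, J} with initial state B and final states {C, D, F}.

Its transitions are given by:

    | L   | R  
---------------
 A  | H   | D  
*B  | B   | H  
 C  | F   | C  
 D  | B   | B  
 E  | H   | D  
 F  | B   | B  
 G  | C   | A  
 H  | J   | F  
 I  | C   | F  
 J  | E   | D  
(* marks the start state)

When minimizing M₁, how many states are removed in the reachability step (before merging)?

No path from B leads to A, C, G, I; the other 6 states are all reachable.

4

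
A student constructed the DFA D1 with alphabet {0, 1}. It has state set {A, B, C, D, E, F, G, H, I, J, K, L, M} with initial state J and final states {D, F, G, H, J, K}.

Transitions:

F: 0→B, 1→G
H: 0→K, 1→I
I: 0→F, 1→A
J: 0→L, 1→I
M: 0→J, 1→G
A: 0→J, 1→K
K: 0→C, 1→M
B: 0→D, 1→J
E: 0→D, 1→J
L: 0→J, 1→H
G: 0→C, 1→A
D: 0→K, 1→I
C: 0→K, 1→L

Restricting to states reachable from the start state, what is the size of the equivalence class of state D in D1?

2

First remove the unreachable states {E}; 12 states remain.
P0 = {D,F,G,H,J,K} | {A,B,C,I,L,M}.
On input 0, block {D,F,G,H,J,K} splits into {F,G,J,K} and {D,H}.
Split {F,G,J,K} by δ(·,1) → {G,J,K} and {F}.
Refine {A,B,C,I,L,M} on symbol 0: members go to different blocks, giving {A,C,L,M} and {B} and {I}.
On input 1, block {G,J,K} splits into {G,K} and {J}.
On input 0, block {A,C,L,M} splits into {A,L,M} and {C}.
Refine {A,L,M} on symbol 1: members go to different blocks, giving {A,M} and {L}.
Stable partition: {G,K} | {A,M} | {D,H} | {F} | {B} | {I} | {J} | {C} | {L} — 9 equivalence classes.
State D belongs to the block {D,H}, which has 2 states.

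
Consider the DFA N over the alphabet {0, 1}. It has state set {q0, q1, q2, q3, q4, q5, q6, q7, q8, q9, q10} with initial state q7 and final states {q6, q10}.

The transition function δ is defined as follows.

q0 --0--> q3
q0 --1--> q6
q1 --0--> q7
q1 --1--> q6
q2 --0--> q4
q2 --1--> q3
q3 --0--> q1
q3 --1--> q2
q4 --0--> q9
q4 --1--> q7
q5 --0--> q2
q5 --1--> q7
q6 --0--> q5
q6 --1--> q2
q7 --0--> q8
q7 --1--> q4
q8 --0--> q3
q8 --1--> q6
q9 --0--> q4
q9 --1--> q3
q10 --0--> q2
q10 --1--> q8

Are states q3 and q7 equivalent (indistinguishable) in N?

Yes

States {q0,q10} cannot be reached from the start state, so discard them.
Start with accepting vs non-accepting: {q6} | {q1,q2,q3,q4,q5,q7,q8,q9}.
Refine {q1,q2,q3,q4,q5,q7,q8,q9} on symbol 1: members go to different blocks, giving {q2,q3,q4,q5,q7,q9} and {q1,q8}.
Refine {q2,q3,q4,q5,q7,q9} on symbol 0: members go to different blocks, giving {q2,q4,q5,q9} and {q3,q7}.
Stable partition: {q6} | {q2,q4,q5,q9} | {q1,q8} | {q3,q7} — 4 equivalence classes.
q3 and q7 lie in the same block of the stable partition, so they are equivalent — no string distinguishes them.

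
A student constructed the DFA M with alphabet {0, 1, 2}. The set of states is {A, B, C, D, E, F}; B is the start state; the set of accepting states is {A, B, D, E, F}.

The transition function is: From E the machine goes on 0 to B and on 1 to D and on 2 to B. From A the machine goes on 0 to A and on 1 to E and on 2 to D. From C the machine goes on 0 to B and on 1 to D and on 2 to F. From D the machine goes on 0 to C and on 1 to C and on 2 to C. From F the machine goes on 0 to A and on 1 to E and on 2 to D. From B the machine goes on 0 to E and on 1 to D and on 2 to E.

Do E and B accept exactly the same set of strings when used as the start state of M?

Start with accepting vs non-accepting: {A,B,D,E,F} | {C}.
On input 0, block {A,B,D,E,F} splits into {A,B,E,F} and {D}.
Split {A,B,E,F} by δ(·,1) → {A,F} and {B,E}.
Stable partition: {A,F} | {C} | {D} | {B,E} — 4 equivalence classes.
E and B lie in the same block of the stable partition, so they are equivalent — no string distinguishes them.

Yes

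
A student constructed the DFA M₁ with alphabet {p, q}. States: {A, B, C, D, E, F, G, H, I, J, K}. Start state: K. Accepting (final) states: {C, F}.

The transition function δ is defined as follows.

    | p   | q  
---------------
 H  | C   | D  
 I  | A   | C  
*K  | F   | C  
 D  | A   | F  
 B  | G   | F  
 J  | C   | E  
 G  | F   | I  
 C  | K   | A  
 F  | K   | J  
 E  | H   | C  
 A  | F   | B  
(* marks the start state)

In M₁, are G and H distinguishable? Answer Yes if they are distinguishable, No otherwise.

No

Every state is reachable, so we keep all 11.
Initial partition by acceptance: {C,F} | {A,B,D,E,G,H,I,J,K}.
On input p, block {A,B,D,E,G,H,I,J,K} splits into {A,G,H,J,K} and {B,D,E,I}.
On input q, block {A,G,H,J,K} splits into {A,G,H,J} and {K}.
No further refinement is possible. Final partition (4 blocks): {C,F} | {A,G,H,J} | {B,D,E,I} | {K}.
G and H lie in the same block of the stable partition, so they are equivalent — no string distinguishes them.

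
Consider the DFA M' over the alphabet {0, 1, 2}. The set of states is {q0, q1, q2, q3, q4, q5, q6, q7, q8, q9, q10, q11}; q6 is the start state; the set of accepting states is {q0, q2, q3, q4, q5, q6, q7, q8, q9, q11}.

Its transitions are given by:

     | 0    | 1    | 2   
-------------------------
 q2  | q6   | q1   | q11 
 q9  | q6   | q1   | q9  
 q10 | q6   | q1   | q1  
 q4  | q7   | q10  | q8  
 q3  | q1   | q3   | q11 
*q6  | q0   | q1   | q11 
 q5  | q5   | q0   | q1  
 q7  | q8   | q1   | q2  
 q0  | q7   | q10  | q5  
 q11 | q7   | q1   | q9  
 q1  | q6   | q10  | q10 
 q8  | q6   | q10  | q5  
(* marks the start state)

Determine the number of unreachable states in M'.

2

Starting at q6 and following transitions, the reachable set is {q0, q1, q2, q5, q6, q7, q8, q9, q10, q11}. That leaves q3, q4 unreachable — 2 in total.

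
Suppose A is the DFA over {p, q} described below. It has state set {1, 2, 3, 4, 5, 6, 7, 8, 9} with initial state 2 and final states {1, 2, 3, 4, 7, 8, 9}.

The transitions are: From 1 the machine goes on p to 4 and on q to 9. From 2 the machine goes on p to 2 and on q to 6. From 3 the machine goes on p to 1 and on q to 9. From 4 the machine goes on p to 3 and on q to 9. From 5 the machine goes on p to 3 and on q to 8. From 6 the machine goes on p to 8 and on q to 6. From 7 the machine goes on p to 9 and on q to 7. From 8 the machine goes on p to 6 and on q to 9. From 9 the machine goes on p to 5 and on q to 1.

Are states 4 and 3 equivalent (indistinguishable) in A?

Yes

States {7} cannot be reached from the start state, so discard them.
Start with accepting vs non-accepting: {1,2,3,4,8,9} | {5,6}.
Refine {1,2,3,4,8,9} on symbol p: members go to different blocks, giving {1,2,3,4} and {8,9}.
Refine {1,2,3,4} on symbol q: members go to different blocks, giving {1,3,4} and {2}.
On input p, block {5,6} splits into {5} and {6}.
Split {8,9} by δ(·,p) → {8} and {9}.
No further refinement is possible. Final partition (6 blocks): {1,3,4} | {5} | {8} | {2} | {6} | {9}.
4 and 3 lie in the same block of the stable partition, so they are equivalent — no string distinguishes them.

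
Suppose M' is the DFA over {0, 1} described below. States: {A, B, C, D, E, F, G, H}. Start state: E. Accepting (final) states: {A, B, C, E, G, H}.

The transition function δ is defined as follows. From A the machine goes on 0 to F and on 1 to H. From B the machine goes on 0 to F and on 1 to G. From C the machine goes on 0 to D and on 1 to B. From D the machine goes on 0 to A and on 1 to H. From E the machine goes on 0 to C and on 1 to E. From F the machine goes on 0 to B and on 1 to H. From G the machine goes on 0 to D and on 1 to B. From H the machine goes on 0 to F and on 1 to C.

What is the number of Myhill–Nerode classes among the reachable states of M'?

3

P0 = {A,B,C,E,G,H} | {D,F}.
Split {A,B,C,E,G,H} by δ(·,0) → {A,B,C,G,H} and {E}.
No further refinement is possible. Final partition (3 blocks): {A,B,C,G,H} | {D,F} | {E}.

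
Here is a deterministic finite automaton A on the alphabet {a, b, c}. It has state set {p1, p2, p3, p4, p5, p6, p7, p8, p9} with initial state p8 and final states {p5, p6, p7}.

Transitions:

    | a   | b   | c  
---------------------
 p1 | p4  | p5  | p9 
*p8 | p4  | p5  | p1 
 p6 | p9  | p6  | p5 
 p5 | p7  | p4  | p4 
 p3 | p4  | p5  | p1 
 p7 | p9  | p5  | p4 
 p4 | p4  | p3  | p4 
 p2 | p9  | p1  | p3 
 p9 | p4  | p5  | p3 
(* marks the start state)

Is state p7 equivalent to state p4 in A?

First remove the unreachable states {p2,p6}; 7 states remain.
Initial partition by acceptance: {p5,p7} | {p1,p3,p4,p8,p9}.
On input a, block {p5,p7} splits into {p5} and {p7}.
Refine {p1,p3,p4,p8,p9} on symbol b: members go to different blocks, giving {p1,p3,p8,p9} and {p4}.
The partition is now stable with 4 blocks: {p5} | {p1,p3,p8,p9} | {p7} | {p4}.
p7 and p4 end up in different blocks, so they are distinguishable. For instance, the string 'ε' is accepted from only p7.

No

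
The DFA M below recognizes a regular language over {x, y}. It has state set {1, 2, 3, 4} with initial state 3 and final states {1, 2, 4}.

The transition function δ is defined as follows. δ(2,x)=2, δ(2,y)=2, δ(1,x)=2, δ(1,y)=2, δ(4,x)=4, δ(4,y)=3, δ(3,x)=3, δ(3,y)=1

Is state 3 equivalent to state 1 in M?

No

States {4} cannot be reached from the start state, so discard them.
Initial partition by acceptance: {1,2} | {3}.
No further refinement is possible. Final partition (2 blocks): {1,2} | {3}.
3 and 1 end up in different blocks, so they are distinguishable. For instance, the string 'ε' is accepted from only 1.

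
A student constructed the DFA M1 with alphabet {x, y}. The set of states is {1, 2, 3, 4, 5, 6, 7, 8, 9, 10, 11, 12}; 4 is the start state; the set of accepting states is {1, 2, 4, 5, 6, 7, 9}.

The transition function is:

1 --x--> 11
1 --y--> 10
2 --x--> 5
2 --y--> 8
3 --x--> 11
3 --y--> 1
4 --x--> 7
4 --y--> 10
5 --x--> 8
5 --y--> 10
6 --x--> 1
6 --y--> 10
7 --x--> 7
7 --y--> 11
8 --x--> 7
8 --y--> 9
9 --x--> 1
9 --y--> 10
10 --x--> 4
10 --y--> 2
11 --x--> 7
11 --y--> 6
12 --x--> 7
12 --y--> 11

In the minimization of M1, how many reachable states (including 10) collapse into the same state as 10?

Reachable states from the start: {1,2,4,5,6,7,8,9,10,11}. Unreachable: {3,12} — drop them.
Initial partition by acceptance: {1,2,4,5,6,7,9} | {8,10,11}.
On input x, block {1,2,4,5,6,7,9} splits into {2,4,6,7,9} and {1,5}.
Refine {2,4,6,7,9} on symbol x: members go to different blocks, giving {2,6,9} and {4,7}.
The partition is now stable with 4 blocks: {2,6,9} | {8,10,11} | {1,5} | {4,7}.
The equivalence class containing 10 is {8,10,11}, of size 3.

3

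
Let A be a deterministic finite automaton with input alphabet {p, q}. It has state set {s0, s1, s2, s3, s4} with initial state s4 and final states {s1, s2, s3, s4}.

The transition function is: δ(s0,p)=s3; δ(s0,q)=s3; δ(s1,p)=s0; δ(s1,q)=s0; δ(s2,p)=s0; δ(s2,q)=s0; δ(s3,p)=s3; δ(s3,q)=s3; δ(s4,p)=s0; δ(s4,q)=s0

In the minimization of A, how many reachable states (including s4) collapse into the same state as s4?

1

States {s1,s2} cannot be reached from the start state, so discard them.
Initial partition by acceptance: {s3,s4} | {s0}.
On input p, block {s3,s4} splits into {s3} and {s4}.
No further refinement is possible. Final partition (3 blocks): {s3} | {s0} | {s4}.
The equivalence class containing s4 is {s4}, of size 1.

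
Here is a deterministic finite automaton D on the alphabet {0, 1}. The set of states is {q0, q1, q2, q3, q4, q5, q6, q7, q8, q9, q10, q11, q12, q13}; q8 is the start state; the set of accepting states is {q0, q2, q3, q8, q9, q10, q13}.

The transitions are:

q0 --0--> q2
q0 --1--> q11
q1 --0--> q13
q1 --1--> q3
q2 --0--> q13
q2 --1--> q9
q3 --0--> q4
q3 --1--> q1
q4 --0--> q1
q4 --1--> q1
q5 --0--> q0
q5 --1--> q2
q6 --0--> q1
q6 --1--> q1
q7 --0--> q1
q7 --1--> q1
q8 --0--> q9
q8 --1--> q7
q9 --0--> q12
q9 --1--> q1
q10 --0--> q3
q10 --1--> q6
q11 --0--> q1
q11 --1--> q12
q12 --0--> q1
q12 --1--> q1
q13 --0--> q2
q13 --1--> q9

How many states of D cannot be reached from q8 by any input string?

5

Starting at q8 and following transitions, the reachable set is {q1, q2, q3, q4, q7, q8, q9, q12, q13}. That leaves q0, q5, q6, q10, q11 unreachable — 5 in total.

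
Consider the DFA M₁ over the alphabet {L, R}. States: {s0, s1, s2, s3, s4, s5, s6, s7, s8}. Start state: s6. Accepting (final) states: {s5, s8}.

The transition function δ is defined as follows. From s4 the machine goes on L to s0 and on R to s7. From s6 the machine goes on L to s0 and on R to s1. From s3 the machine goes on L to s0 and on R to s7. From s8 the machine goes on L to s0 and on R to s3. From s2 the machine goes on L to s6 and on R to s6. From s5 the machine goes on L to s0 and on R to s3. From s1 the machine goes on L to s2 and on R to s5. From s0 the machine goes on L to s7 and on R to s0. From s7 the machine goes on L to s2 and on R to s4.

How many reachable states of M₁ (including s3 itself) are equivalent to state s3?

2

Reachable states from the start: {s0,s1,s2,s3,s4,s5,s6,s7}. Unreachable: {s8} — drop them.
P0 = {s5} | {s0,s1,s2,s3,s4,s6,s7}.
Split {s0,s1,s2,s3,s4,s6,s7} by δ(·,R) → {s0,s2,s3,s4,s6,s7} and {s1}.
Refine {s0,s2,s3,s4,s6,s7} on symbol R: members go to different blocks, giving {s0,s2,s3,s4,s7} and {s6}.
Refine {s0,s2,s3,s4,s7} on symbol L: members go to different blocks, giving {s0,s3,s4,s7} and {s2}.
Refine {s0,s3,s4,s7} on symbol L: members go to different blocks, giving {s0,s3,s4} and {s7}.
Split {s0,s3,s4} by δ(·,L) → {s3,s4} and {s0}.
No further refinement is possible. Final partition (7 blocks): {s5} | {s3,s4} | {s1} | {s6} | {s2} | {s7} | {s0}.
The equivalence class containing s3 is {s3,s4}, of size 2.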